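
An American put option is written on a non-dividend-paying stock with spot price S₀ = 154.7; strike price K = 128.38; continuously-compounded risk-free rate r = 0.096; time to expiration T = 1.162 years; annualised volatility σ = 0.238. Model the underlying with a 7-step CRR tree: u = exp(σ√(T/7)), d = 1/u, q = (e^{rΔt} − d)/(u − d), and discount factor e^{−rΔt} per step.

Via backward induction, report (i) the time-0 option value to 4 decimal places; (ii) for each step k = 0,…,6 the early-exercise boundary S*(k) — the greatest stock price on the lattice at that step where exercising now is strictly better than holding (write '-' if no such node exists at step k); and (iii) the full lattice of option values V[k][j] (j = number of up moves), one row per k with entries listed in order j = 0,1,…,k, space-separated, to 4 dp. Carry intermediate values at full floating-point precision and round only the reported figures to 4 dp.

price = 2.4667
boundary = - - - - 104.9636 95.2633 104.9636
tree:
2.4667
4.5322 0.9048
8.1115 1.8328 0.1972
14.0580 3.6436 0.4538 0.0000
23.4164 7.0638 1.0444 0.0000 0.0000
33.1167 13.2156 2.4035 0.0000 0.0000 0.0000
41.9205 23.4164 5.5311 0.0000 0.0000 0.0000 0.0000
49.9107 33.1167 12.7284 0.0000 0.0000 0.0000 0.0000 0.0000

params: Δt=0.16600 u=1.10183 d=0.90758 q=0.55848 e^(-rΔt)=0.98419
t_7 payoffs: 49.9107 33.1167 12.7284 0.0000 0.0000 0.0000 0.0000 0.0000
t_6: node(6,0) S=86.4595 payoff=41.9205 vs cont=39.8908 → 41.9205 [stop]  node(6,1) S=104.9636 payoff=23.4164 vs cont=21.3868 → 23.4164 [stop]  node(6,2) S=127.4279 payoff=0.9521 vs cont=5.5311 → 5.5311 [wait]  node(6,3) S=154.7000 payoff=0.0000 vs cont=0.0000 → 0.0000 [wait]  node(6,4) S=187.8089 payoff=0.0000 vs cont=0.0000 → 0.0000 [wait]  node(6,5) S=228.0037 payoff=0.0000 vs cont=0.0000 → 0.0000 [wait]  node(6,6) S=276.8011 payoff=0.0000 vs cont=0.0000 → 0.0000 [wait]  ⇒ S*(6)=104.9636
t_5: node(5,0) S=95.2633 payoff=33.1167 vs cont=31.0870 → 33.1167 [stop]  node(5,1) S=115.6516 payoff=12.7284 vs cont=13.2156 → 13.2156 [wait]  node(5,2) S=140.4033 payoff=0.0000 vs cont=2.4035 → 2.4035 [wait]  node(5,3) S=170.4524 payoff=0.0000 vs cont=0.0000 → 0.0000 [wait]  node(5,4) S=206.9327 payoff=0.0000 vs cont=0.0000 → 0.0000 [wait]  node(5,5) S=251.2204 payoff=0.0000 vs cont=0.0000 → 0.0000 [wait]  ⇒ S*(5)=95.2633
t_4: node(4,0) S=104.9636 payoff=23.4164 vs cont=21.6545 → 23.4164 [stop]  node(4,1) S=127.4279 payoff=0.9521 vs cont=7.0638 → 7.0638 [wait]  node(4,2) S=154.7000 payoff=0.0000 vs cont=1.0444 → 1.0444 [wait]  node(4,3) S=187.8089 payoff=0.0000 vs cont=0.0000 → 0.0000 [wait]  node(4,4) S=228.0037 payoff=0.0000 vs cont=0.0000 → 0.0000 [wait]  ⇒ S*(4)=104.9636
t_3: node(3,0) S=115.6516 payoff=12.7284 vs cont=14.0580 → 14.0580 [wait]  node(3,1) S=140.4033 payoff=0.0000 vs cont=3.6436 → 3.6436 [wait]  node(3,2) S=170.4524 payoff=0.0000 vs cont=0.4538 → 0.4538 [wait]  node(3,3) S=206.9327 payoff=0.0000 vs cont=0.0000 → 0.0000 [wait]  ⇒ S*(3)=-
t_2: node(2,0) S=127.4279 payoff=0.9521 vs cont=8.1115 → 8.1115 [wait]  node(2,1) S=154.7000 payoff=0.0000 vs cont=1.8328 → 1.8328 [wait]  node(2,2) S=187.8089 payoff=0.0000 vs cont=0.1972 → 0.1972 [wait]  ⇒ S*(2)=-
t_1: node(1,0) S=140.4033 payoff=0.0000 vs cont=4.5322 → 4.5322 [wait]  node(1,1) S=170.4524 payoff=0.0000 vs cont=0.9048 → 0.9048 [wait]  ⇒ S*(1)=-
t_0: node(0,0) S=154.7000 payoff=0.0000 vs cont=2.4667 → 2.4667 [wait]  ⇒ S*(0)=-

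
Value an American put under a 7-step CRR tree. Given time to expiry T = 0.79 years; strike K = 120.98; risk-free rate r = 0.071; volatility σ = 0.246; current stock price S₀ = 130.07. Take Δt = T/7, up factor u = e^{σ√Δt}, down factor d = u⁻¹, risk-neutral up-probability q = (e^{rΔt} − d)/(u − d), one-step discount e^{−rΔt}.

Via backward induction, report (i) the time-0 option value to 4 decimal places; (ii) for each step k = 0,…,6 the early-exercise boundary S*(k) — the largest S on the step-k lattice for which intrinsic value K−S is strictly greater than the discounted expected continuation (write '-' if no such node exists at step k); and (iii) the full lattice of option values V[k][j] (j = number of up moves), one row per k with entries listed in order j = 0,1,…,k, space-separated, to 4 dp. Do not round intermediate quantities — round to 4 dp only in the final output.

price = 4.9044
boundary = - - - 101.5090 93.4574 101.5090 110.2543
tree:
4.9044
8.0370 2.1784
12.7600 3.9370 0.6393
19.4710 6.9544 1.2992 0.0590
27.5226 11.9057 2.6337 0.1260 0.0000
34.9356 19.4710 5.3234 0.2691 0.0000 0.0000
41.7605 27.5226 10.7257 0.5746 0.0000 0.0000 0.0000
48.0441 34.9356 19.4710 1.2270 0.0000 0.0000 0.0000 0.0000

Δt=0.11286, u=1.08615, d=0.92068, q=0.52797, disc=e^(-rΔt)=0.99202
k=7 terminal: V=max(K-S,0) → 48.0441 34.9356 19.4710 1.2270 0.0000 0.0000 0.0000 0.0000
k=6: j=0 S=79.2195 intr=41.7605 cont=40.7950 V=41.7605[EX]; j=1 S=93.4574 intr=27.5226 cont=26.5571 V=27.5226[EX]; j=2 S=110.2543 intr=10.7257 cont=9.7602 V=10.7257[EX]; j=3 S=130.0700 intr=0.0000 cont=0.5746 V=0.5746[hold]; j=4 S=153.4472 intr=0.0000 cont=0.0000 V=0.0000[hold]; j=5 S=181.0259 intr=0.0000 cont=0.0000 V=0.0000[hold]; j=6 S=213.5612 intr=0.0000 cont=0.0000 V=0.0000[hold]  S*(6)=110.2543
k=5: j=0 S=86.0444 intr=34.9356 cont=33.9700 V=34.9356[EX]; j=1 S=101.5090 intr=19.4710 cont=18.5055 V=19.4710[EX]; j=2 S=119.7530 intr=1.2270 cont=5.3234 V=5.3234[hold]; j=3 S=141.2759 intr=0.0000 cont=0.2691 V=0.2691[hold]; j=4 S=166.6670 intr=0.0000 cont=0.0000 V=0.0000[hold]; j=5 S=196.6217 intr=0.0000 cont=0.0000 V=0.0000[hold]  S*(5)=101.5090
k=4: j=0 S=93.4574 intr=27.5226 cont=26.5571 V=27.5226[EX]; j=1 S=110.2543 intr=10.7257 cont=11.9057 V=11.9057[hold]; j=2 S=130.0700 intr=0.0000 cont=2.6337 V=2.6337[hold]; j=3 S=153.4472 intr=0.0000 cont=0.1260 V=0.1260[hold]; j=4 S=181.0259 intr=0.0000 cont=0.0000 V=0.0000[hold]  S*(4)=93.4574
k=3: j=0 S=101.5090 intr=19.4710 cont=19.1235 V=19.4710[EX]; j=1 S=119.7530 intr=1.2270 cont=6.9544 V=6.9544[hold]; j=2 S=141.2759 intr=0.0000 cont=1.2992 V=1.2992[hold]; j=3 S=166.6670 intr=0.0000 cont=0.0590 V=0.0590[hold]  S*(3)=101.5090
k=2: j=0 S=110.2543 intr=10.7257 cont=12.7600 V=12.7600[hold]; j=1 S=130.0700 intr=0.0000 cont=3.9370 V=3.9370[hold]; j=2 S=153.4472 intr=0.0000 cont=0.6393 V=0.6393[hold]  S*(2)=-
k=1: j=0 S=119.7530 intr=1.2270 cont=8.0370 V=8.0370[hold]; j=1 S=141.2759 intr=0.0000 cont=2.1784 V=2.1784[hold]  S*(1)=-
k=0: j=0 S=130.0700 intr=0.0000 cont=4.9044 V=4.9044[hold]  S*(0)=-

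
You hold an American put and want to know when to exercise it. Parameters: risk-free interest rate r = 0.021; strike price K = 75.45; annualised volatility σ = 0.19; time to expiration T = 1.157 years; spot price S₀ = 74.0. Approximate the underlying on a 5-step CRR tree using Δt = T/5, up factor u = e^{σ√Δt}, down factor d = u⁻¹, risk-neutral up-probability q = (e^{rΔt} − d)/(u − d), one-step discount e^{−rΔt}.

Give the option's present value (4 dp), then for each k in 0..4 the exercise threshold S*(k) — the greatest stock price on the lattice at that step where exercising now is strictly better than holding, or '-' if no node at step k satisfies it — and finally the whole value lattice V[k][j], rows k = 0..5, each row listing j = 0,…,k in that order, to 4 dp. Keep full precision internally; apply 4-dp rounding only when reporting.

Δt=0.23140, u=1.09570, d=0.91265, q=0.50378, disc=e^(-rΔt)=0.99515
k=5 terminal: V=max(K-S,0) → 28.5941 19.1963 7.9136 0.0000 0.0000 0.0000
k=4: j=0 S=51.3402 intr=24.1098 cont=23.7440 V=24.1098[EX]; j=1 S=61.6375 intr=13.8125 cont=13.4468 V=13.8125[EX]; j=2 S=74.0000 intr=1.4500 cont=3.9078 V=3.9078[hold]; j=3 S=88.8421 intr=0.0000 cont=0.0000 V=0.0000[hold]; j=4 S=106.6610 intr=0.0000 cont=0.0000 V=0.0000[hold]  S*(4)=61.6375
k=3: j=0 S=56.2537 intr=19.1963 cont=18.8305 V=19.1963[EX]; j=1 S=67.5364 intr=7.9136 cont=8.7800 V=8.7800[hold]; j=2 S=81.0821 intr=0.0000 cont=1.9298 V=1.9298[hold]; j=3 S=97.3447 intr=0.0000 cont=0.0000 V=0.0000[hold]  S*(3)=56.2537
k=2: j=0 S=61.6375 intr=13.8125 cont=13.8812 V=13.8812[hold]; j=1 S=74.0000 intr=1.4500 cont=5.3032 V=5.3032[hold]; j=2 S=88.8421 intr=0.0000 cont=0.9529 V=0.9529[hold]  S*(2)=-
k=1: j=0 S=67.5364 intr=7.9136 cont=9.5134 V=9.5134[hold]; j=1 S=81.0821 intr=0.0000 cont=3.0965 V=3.0965[hold]  S*(1)=-
k=0: j=0 S=74.0000 intr=1.4500 cont=6.2503 V=6.2503[hold]  S*(0)=-

price = 6.2503
boundary = - - - 56.2537 61.6375
tree:
6.2503
9.5134 3.0965
13.8812 5.3032 0.9529
19.1963 8.7800 1.9298 0.0000
24.1098 13.8125 3.9078 0.0000 0.0000
28.5941 19.1963 7.9136 0.0000 0.0000 0.0000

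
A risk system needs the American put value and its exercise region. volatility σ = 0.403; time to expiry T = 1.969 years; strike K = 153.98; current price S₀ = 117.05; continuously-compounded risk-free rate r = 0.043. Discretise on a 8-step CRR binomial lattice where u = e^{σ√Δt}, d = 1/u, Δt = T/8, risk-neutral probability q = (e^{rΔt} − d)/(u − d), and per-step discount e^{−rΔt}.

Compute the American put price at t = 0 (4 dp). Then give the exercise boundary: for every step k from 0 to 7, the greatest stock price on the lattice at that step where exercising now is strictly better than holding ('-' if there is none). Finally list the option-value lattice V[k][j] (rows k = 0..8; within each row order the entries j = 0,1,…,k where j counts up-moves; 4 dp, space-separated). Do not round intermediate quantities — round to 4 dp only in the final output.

Δt=0.24613, u=1.22132, d=0.81879, q=0.47661, disc=e^(-rΔt)=0.98947
k=8 terminal: V=max(K-S,0) → 130.3352 118.7109 101.3718 75.5084 36.9300 0.0000 0.0000 0.0000 0.0000
k=7: j=0 S=28.8779 intr=125.1021 cont=123.4811 V=125.1021[EX]; j=1 S=43.0749 intr=110.9051 cont=109.2841 V=110.9051[EX]; j=2 S=64.2515 intr=89.7285 cont=88.1075 V=89.7285[EX]; j=3 S=95.8389 intr=58.1411 cont=56.5200 V=58.1411[EX]; j=4 S=142.9555 intr=11.0245 cont=19.1252 V=19.1252[hold]; j=5 S=213.2357 intr=0.0000 cont=0.0000 V=0.0000[hold]; j=6 S=318.0672 intr=0.0000 cont=0.0000 V=0.0000[hold]; j=7 S=474.4362 intr=0.0000 cont=0.0000 V=0.0000[hold]  S*(7)=95.8389
k=6: j=0 S=35.2691 intr=118.7109 cont=117.0899 V=118.7109[EX]; j=1 S=52.6082 intr=101.3718 cont=99.7508 V=101.3718[EX]; j=2 S=78.4716 intr=75.5084 cont=73.8874 V=75.5084[EX]; j=3 S=117.0500 intr=36.9300 cont=39.1292 V=39.1292[hold]; j=4 S=174.5944 intr=0.0000 cont=9.9045 V=9.9045[hold]; j=5 S=260.4290 intr=0.0000 cont=0.0000 V=0.0000[hold]; j=6 S=388.4618 intr=0.0000 cont=0.0000 V=0.0000[hold]  S*(6)=78.4716
k=5: j=0 S=43.0749 intr=110.9051 cont=109.2841 V=110.9051[EX]; j=1 S=64.2515 intr=89.7285 cont=88.1075 V=89.7285[EX]; j=2 S=95.8389 intr=58.1411 cont=57.5572 V=58.1411[EX]; j=3 S=142.9555 intr=11.0245 cont=24.9350 V=24.9350[hold]; j=4 S=213.2357 intr=0.0000 cont=5.1293 V=5.1293[hold]; j=5 S=318.0672 intr=0.0000 cont=0.0000 V=0.0000[hold]  S*(5)=95.8389
k=4: j=0 S=52.6082 intr=101.3718 cont=99.7508 V=101.3718[EX]; j=1 S=78.4716 intr=75.5084 cont=73.8874 V=75.5084[EX]; j=2 S=117.0500 intr=36.9300 cont=41.8691 V=41.8691[hold]; j=3 S=174.5944 intr=0.0000 cont=15.3322 V=15.3322[hold]; j=4 S=260.4290 intr=0.0000 cont=2.6563 V=2.6563[hold]  S*(4)=78.4716
k=3: j=0 S=64.2515 intr=89.7285 cont=88.1075 V=89.7285[EX]; j=1 S=95.8389 intr=58.1411 cont=58.8493 V=58.8493[hold]; j=2 S=142.9555 intr=11.0245 cont=28.9136 V=28.9136[hold]; j=3 S=213.2357 intr=0.0000 cont=9.1929 V=9.1929[hold]  S*(3)=64.2515
k=2: j=0 S=78.4716 intr=75.5084 cont=74.2214 V=75.5084[EX]; j=1 S=117.0500 intr=36.9300 cont=44.1122 V=44.1122[hold]; j=2 S=174.5944 intr=0.0000 cont=19.3090 V=19.3090[hold]  S*(2)=78.4716
k=1: j=0 S=95.8389 intr=58.1411 cont=59.9071 V=59.9071[hold]; j=1 S=142.9555 intr=11.0245 cont=31.9507 V=31.9507[hold]  S*(1)=-
k=0: j=0 S=117.0500 intr=36.9300 cont=46.0923 V=46.0923[hold]  S*(0)=-

price = 46.0923
boundary = - - 78.4716 64.2515 78.4716 95.8389 78.4716 95.8389
tree:
46.0923
59.9071 31.9507
75.5084 44.1122 19.3090
89.7285 58.8493 28.9136 9.1929
101.3718 75.5084 41.8691 15.3322 2.6563
110.9051 89.7285 58.1411 24.9350 5.1293 0.0000
118.7109 101.3718 75.5084 39.1292 9.9045 0.0000 0.0000
125.1021 110.9051 89.7285 58.1411 19.1252 0.0000 0.0000 0.0000
130.3352 118.7109 101.3718 75.5084 36.9300 0.0000 0.0000 0.0000 0.0000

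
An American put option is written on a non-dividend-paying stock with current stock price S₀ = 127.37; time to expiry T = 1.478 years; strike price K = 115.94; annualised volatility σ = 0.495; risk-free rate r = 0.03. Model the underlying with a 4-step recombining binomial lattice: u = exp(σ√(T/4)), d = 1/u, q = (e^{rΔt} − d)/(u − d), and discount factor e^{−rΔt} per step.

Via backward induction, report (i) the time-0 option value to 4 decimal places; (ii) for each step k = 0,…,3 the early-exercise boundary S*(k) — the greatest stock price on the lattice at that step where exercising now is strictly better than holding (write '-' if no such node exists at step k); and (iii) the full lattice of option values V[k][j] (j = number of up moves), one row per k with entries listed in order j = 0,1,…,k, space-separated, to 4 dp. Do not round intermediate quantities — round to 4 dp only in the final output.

params: Δt=0.36950 u=1.35107 d=0.74016 q=0.44359 e^(-rΔt)=0.98898
t_4 payoffs: 77.7137 46.1626 0.0000 0.0000 0.0000
t_3: node(3,0) S=51.6462 payoff=64.2938 vs cont=63.0157 → 64.2938 [stop]  node(3,1) S=94.2738 payoff=21.6662 vs cont=25.4024 → 25.4024 [wait]  node(3,2) S=172.0852 payoff=0.0000 vs cont=0.0000 → 0.0000 [wait]  node(3,3) S=314.1203 payoff=0.0000 vs cont=0.0000 → 0.0000 [wait]  ⇒ S*(3)=51.6462
t_2: node(2,0) S=69.7774 payoff=46.1626 vs cont=46.5236 → 46.5236 [wait]  node(2,1) S=127.3700 payoff=0.0000 vs cont=13.9785 → 13.9785 [wait]  node(2,2) S=232.4983 payoff=0.0000 vs cont=0.0000 → 0.0000 [wait]  ⇒ S*(2)=-
t_1: node(1,0) S=94.2738 payoff=21.6662 vs cont=31.7333 → 31.7333 [wait]  node(1,1) S=172.0852 payoff=0.0000 vs cont=7.6921 → 7.6921 [wait]  ⇒ S*(1)=-
t_0: node(0,0) S=127.3700 payoff=0.0000 vs cont=20.8367 → 20.8367 [wait]  ⇒ S*(0)=-

price = 20.8367
boundary = - - - 51.6462
tree:
20.8367
31.7333 7.6921
46.5236 13.9785 0.0000
64.2938 25.4024 0.0000 0.0000
77.7137 46.1626 0.0000 0.0000 0.0000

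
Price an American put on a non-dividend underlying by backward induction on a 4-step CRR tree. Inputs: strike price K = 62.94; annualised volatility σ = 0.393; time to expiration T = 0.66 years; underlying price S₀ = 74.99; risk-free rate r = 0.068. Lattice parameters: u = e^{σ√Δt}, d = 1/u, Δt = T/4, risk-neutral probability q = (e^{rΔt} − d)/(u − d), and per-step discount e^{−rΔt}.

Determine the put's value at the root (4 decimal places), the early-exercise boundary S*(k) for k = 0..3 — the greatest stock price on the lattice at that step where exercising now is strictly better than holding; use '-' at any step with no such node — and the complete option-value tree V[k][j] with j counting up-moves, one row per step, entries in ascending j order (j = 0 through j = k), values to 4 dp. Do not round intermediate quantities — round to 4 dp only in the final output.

price = 3.5909
boundary = - - - 46.4531
tree:
3.5909
6.1658 1.0495
10.2917 2.1032 0.0000
16.4869 4.2149 0.0000 0.0000
23.3409 8.4466 0.0000 0.0000 0.0000

params: Δt=0.16500 u=1.17309 d=0.85245 q=0.49537 e^(-rΔt)=0.98884
t_4 payoffs: 23.3409 8.4466 0.0000 0.0000 0.0000
t_3: node(3,0) S=46.4531 payoff=16.4869 vs cont=15.7847 → 16.4869 [stop]  node(3,1) S=63.9254 payoff=0.0000 vs cont=4.2149 → 4.2149 [wait]  node(3,2) S=87.9697 payoff=0.0000 vs cont=0.0000 → 0.0000 [wait]  node(3,3) S=121.0576 payoff=0.0000 vs cont=0.0000 → 0.0000 [wait]  ⇒ S*(3)=46.4531
t_2: node(2,0) S=54.4934 payoff=8.4466 vs cont=10.2917 → 10.2917 [wait]  node(2,1) S=74.9900 payoff=0.0000 vs cont=2.1032 → 2.1032 [wait]  node(2,2) S=103.1959 payoff=0.0000 vs cont=0.0000 → 0.0000 [wait]  ⇒ S*(2)=-
t_1: node(1,0) S=63.9254 payoff=0.0000 vs cont=6.1658 → 6.1658 [wait]  node(1,1) S=87.9697 payoff=0.0000 vs cont=1.0495 → 1.0495 [wait]  ⇒ S*(1)=-
t_0: node(0,0) S=74.9900 payoff=0.0000 vs cont=3.5909 → 3.5909 [wait]  ⇒ S*(0)=-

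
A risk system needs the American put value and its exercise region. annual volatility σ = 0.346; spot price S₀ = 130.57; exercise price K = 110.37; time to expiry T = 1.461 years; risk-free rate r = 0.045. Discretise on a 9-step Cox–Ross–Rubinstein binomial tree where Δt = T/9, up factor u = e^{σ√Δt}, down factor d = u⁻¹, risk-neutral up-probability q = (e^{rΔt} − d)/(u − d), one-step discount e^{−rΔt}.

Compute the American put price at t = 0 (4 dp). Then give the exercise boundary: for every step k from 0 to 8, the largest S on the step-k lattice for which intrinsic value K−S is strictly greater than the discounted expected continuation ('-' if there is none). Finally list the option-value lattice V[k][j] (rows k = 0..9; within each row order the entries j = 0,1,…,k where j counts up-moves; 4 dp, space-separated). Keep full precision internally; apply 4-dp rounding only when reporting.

Δt=0.16233, u=1.14959, d=0.86988, q=0.49142, disc=e^(-rΔt)=0.99272
k=9 terminal: V=max(K-S,0) → 73.1346 61.1613 45.3378 24.4263 0.0000 0.0000 0.0000 0.0000 0.0000 0.0000
k=8: j=0 S=42.8054 intr=67.5646 cont=66.7612 V=67.5646[EX]; j=1 S=56.5699 intr=53.8001 cont=52.9968 V=53.8001[EX]; j=2 S=74.7603 intr=35.6097 cont=34.8064 V=35.6097[EX]; j=3 S=98.8001 intr=11.5699 cont=12.3324 V=12.3324[hold]; j=4 S=130.5700 intr=0.0000 cont=0.0000 V=0.0000[hold]; j=5 S=172.5558 intr=0.0000 cont=0.0000 V=0.0000[hold]; j=6 S=228.0424 intr=0.0000 cont=0.0000 V=0.0000[hold]; j=7 S=301.3712 intr=0.0000 cont=0.0000 V=0.0000[hold]; j=8 S=398.2793 intr=0.0000 cont=0.0000 V=0.0000[hold]  S*(8)=74.7603
k=7: j=0 S=49.2087 intr=61.1613 cont=60.3580 V=61.1613[EX]; j=1 S=65.0322 intr=45.3378 cont=44.5345 V=45.3378[EX]; j=2 S=85.9437 intr=24.4263 cont=23.9949 V=24.4263[EX]; j=3 S=113.5796 intr=0.0000 cont=6.2264 V=6.2264[hold]; j=4 S=150.1020 intr=0.0000 cont=0.0000 V=0.0000[hold]; j=5 S=198.3684 intr=0.0000 cont=0.0000 V=0.0000[hold]; j=6 S=262.1553 intr=0.0000 cont=0.0000 V=0.0000[hold]; j=7 S=346.4533 intr=0.0000 cont=0.0000 V=0.0000[hold]  S*(7)=85.9437
k=6: j=0 S=56.5699 intr=53.8001 cont=52.9968 V=53.8001[EX]; j=1 S=74.7603 intr=35.6097 cont=34.8064 V=35.6097[EX]; j=2 S=98.8001 intr=11.5699 cont=15.3699 V=15.3699[hold]; j=3 S=130.5700 intr=0.0000 cont=3.1436 V=3.1436[hold]; j=4 S=172.5558 intr=0.0000 cont=0.0000 V=0.0000[hold]; j=5 S=228.0424 intr=0.0000 cont=0.0000 V=0.0000[hold]; j=6 S=301.3712 intr=0.0000 cont=0.0000 V=0.0000[hold]  S*(6)=74.7603
k=5: j=0 S=65.0322 intr=45.3378 cont=44.5345 V=45.3378[EX]; j=1 S=85.9437 intr=24.4263 cont=25.4767 V=25.4767[hold]; j=2 S=113.5796 intr=0.0000 cont=9.2935 V=9.2935[hold]; j=3 S=150.1020 intr=0.0000 cont=1.5871 V=1.5871[hold]; j=4 S=198.3684 intr=0.0000 cont=0.0000 V=0.0000[hold]; j=5 S=262.1553 intr=0.0000 cont=0.0000 V=0.0000[hold]  S*(5)=65.0322
k=4: j=0 S=74.7603 intr=35.6097 cont=35.3188 V=35.6097[EX]; j=1 S=98.8001 intr=11.5699 cont=17.3965 V=17.3965[hold]; j=2 S=130.5700 intr=0.0000 cont=5.4664 V=5.4664[hold]; j=3 S=172.5558 intr=0.0000 cont=0.8013 V=0.8013[hold]; j=4 S=228.0424 intr=0.0000 cont=0.0000 V=0.0000[hold]  S*(4)=74.7603
k=3: j=0 S=85.9437 intr=24.4263 cont=26.4654 V=26.4654[hold]; j=1 S=113.5796 intr=0.0000 cont=11.4499 V=11.4499[hold]; j=2 S=150.1020 intr=0.0000 cont=3.1508 V=3.1508[hold]; j=3 S=198.3684 intr=0.0000 cont=0.4046 V=0.4046[hold]  S*(3)=-
k=2: j=0 S=98.8001 intr=11.5699 cont=18.9476 V=18.9476[hold]; j=1 S=130.5700 intr=0.0000 cont=7.3179 V=7.3179[hold]; j=2 S=172.5558 intr=0.0000 cont=1.7882 V=1.7882[hold]  S*(2)=-
k=1: j=0 S=113.5796 intr=0.0000 cont=13.1363 V=13.1363[hold]; j=1 S=150.1020 intr=0.0000 cont=4.5670 V=4.5670[hold]  S*(1)=-
k=0: j=0 S=130.5700 intr=0.0000 cont=8.8602 V=8.8602[hold]  S*(0)=-

price = 8.8602
boundary = - - - - 74.7603 65.0322 74.7603 85.9437 74.7603
tree:
8.8602
13.1363 4.5670
18.9476 7.3179 1.7882
26.4654 11.4499 3.1508 0.4046
35.6097 17.3965 5.4664 0.8013 0.0000
45.3378 25.4767 9.2935 1.5871 0.0000 0.0000
53.8001 35.6097 15.3699 3.1436 0.0000 0.0000 0.0000
61.1613 45.3378 24.4263 6.2264 0.0000 0.0000 0.0000 0.0000
67.5646 53.8001 35.6097 12.3324 0.0000 0.0000 0.0000 0.0000 0.0000
73.1346 61.1613 45.3378 24.4263 0.0000 0.0000 0.0000 0.0000 0.0000 0.0000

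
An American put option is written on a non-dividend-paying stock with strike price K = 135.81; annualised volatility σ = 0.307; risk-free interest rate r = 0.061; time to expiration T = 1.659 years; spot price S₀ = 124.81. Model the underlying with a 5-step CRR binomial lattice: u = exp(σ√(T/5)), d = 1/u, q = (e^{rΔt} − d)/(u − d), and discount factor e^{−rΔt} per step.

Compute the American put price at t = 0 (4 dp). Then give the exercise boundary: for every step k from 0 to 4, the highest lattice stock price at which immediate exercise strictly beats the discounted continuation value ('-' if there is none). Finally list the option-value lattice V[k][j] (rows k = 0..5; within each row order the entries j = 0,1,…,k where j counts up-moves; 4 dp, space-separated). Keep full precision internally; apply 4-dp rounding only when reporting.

price = 20.6715
boundary = - - 87.6293 104.5802 87.6293
tree:
20.6715
32.2641 10.5079
48.1807 18.4641 3.3859
62.3841 31.2298 7.1008 0.0000
74.2853 48.1807 14.8915 0.0000 0.0000
84.2575 62.3841 31.2298 0.0000 0.0000 0.0000

params: Δt=0.33180 u=1.19344 d=0.83792 q=0.51341 e^(-rΔt)=0.97996
t_5 payoffs: 84.2575 62.3841 31.2298 0.0000 0.0000 0.0000
t_4: node(4,0) S=61.5247 payoff=74.2853 vs cont=71.5641 → 74.2853 [stop]  node(4,1) S=87.6293 payoff=48.1807 vs cont=45.4595 → 48.1807 [stop]  node(4,2) S=124.8100 payoff=11.0000 vs cont=14.8915 → 14.8915 [wait]  node(4,3) S=177.7662 payoff=0.0000 vs cont=0.0000 → 0.0000 [wait]  node(4,4) S=253.1915 payoff=0.0000 vs cont=0.0000 → 0.0000 [wait]  ⇒ S*(4)=87.6293
t_3: node(3,0) S=73.4259 payoff=62.3841 vs cont=59.6629 → 62.3841 [stop]  node(3,1) S=104.5802 payoff=31.2298 vs cont=30.4666 → 31.2298 [stop]  node(3,2) S=148.9530 payoff=0.0000 vs cont=7.1008 → 7.1008 [wait]  node(3,3) S=212.1530 payoff=0.0000 vs cont=0.0000 → 0.0000 [wait]  ⇒ S*(3)=104.5802
t_2: node(2,0) S=87.6293 payoff=48.1807 vs cont=45.4595 → 48.1807 [stop]  node(2,1) S=124.8100 payoff=11.0000 vs cont=18.4641 → 18.4641 [wait]  node(2,2) S=177.7662 payoff=0.0000 vs cont=3.3859 → 3.3859 [wait]  ⇒ S*(2)=87.6293
t_1: node(1,0) S=104.5802 payoff=31.2298 vs cont=32.2641 → 32.2641 [wait]  node(1,1) S=148.9530 payoff=0.0000 vs cont=10.5079 → 10.5079 [wait]  ⇒ S*(1)=-
t_0: node(0,0) S=124.8100 payoff=11.0000 vs cont=20.6715 → 20.6715 [wait]  ⇒ S*(0)=-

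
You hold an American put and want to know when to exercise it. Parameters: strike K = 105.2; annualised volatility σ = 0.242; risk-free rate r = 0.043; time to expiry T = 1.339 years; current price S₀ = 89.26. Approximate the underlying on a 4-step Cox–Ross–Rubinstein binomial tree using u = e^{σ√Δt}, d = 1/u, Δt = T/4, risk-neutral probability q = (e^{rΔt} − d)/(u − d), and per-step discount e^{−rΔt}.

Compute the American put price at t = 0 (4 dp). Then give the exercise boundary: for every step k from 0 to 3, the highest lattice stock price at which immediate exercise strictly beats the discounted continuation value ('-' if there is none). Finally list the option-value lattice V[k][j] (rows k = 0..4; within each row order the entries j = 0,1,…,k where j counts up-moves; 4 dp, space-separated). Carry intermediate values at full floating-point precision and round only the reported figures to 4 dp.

params: Δt=0.33475 u=1.15029 d=0.86934 q=0.51666 e^(-rΔt)=0.98571
t_4 payoffs: 54.2170 37.7408 15.9400 0.0000 0.0000
t_3: node(3,0) S=58.6453 payoff=46.5547 vs cont=45.0513 → 46.5547 [stop]  node(3,1) S=77.5977 payoff=27.6023 vs cont=26.0988 → 27.6023 [stop]  node(3,2) S=102.6750 payoff=2.5250 vs cont=7.5944 → 7.5944 [wait]  node(3,3) S=135.8565 payoff=0.0000 vs cont=0.0000 → 0.0000 [wait]  ⇒ S*(3)=77.5977
t_2: node(2,0) S=67.4592 payoff=37.7408 vs cont=36.2374 → 37.7408 [stop]  node(2,1) S=89.2600 payoff=15.9400 vs cont=17.0183 → 17.0183 [wait]  node(2,2) S=118.1062 payoff=0.0000 vs cont=3.6182 → 3.6182 [wait]  ⇒ S*(2)=67.4592
t_1: node(1,0) S=77.5977 payoff=27.6023 vs cont=26.6480 → 27.6023 [stop]  node(1,1) S=102.6750 payoff=2.5250 vs cont=9.9507 → 9.9507 [wait]  ⇒ S*(1)=77.5977
t_0: node(0,0) S=89.2600 payoff=15.9400 vs cont=18.2183 → 18.2183 [wait]  ⇒ S*(0)=-

price = 18.2183
boundary = - 77.5977 67.4592 77.5977
tree:
18.2183
27.6023 9.9507
37.7408 17.0183 3.6182
46.5547 27.6023 7.5944 0.0000
54.2170 37.7408 15.9400 0.0000 0.0000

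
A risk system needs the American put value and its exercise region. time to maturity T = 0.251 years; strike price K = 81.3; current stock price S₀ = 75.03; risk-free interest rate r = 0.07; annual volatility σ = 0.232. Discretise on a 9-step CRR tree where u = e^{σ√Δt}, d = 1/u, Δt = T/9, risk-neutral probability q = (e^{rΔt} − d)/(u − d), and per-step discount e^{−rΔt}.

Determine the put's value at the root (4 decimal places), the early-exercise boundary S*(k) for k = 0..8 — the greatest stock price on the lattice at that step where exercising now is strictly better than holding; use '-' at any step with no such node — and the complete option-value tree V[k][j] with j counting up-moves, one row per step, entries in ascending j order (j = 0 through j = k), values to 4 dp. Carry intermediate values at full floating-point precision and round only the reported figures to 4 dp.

Δt=0.02789  u=1.03950  d=0.96200  q=0.51553  discount=0.99805
step 9 (expiry): payoffs max(K−S,0) = 28.3582 24.0928 19.4836 14.5031 9.1214 3.3060 0.0000 0.0000 0.0000 0.0000
step 8: (k=8,j=0): S=55.0332, (K−S)⁺=26.2668, hold=26.1082 ⇒ V=26.2668 exercise | (k=8,j=1): S=59.4672, (K−S)⁺=21.8328, hold=21.6743 ⇒ V=21.8328 exercise | (k=8,j=2): S=64.2584, (K−S)⁺=17.0416, hold=16.8830 ⇒ V=17.0416 exercise | (k=8,j=3): S=69.4356, (K−S)⁺=11.8644, hold=11.7058 ⇒ V=11.8644 exercise | (k=8,j=4): S=75.0300, (K−S)⁺=6.2700, hold=6.1114 ⇒ V=6.2700 exercise | (k=8,j=5): S=81.0751, (K−S)⁺=0.2249, hold=1.5985 ⇒ V=1.5985 continue | (k=8,j=6): S=87.6072, (K−S)⁺=0.0000, hold=0.0000 ⇒ V=0.0000 continue | (k=8,j=7): S=94.6657, (K−S)⁺=0.0000, hold=0.0000 ⇒ V=0.0000 continue | (k=8,j=8): S=102.2928, (K−S)⁺=0.0000, hold=0.0000 ⇒ V=0.0000 continue  boundary S*=75.0300
step 7: (k=7,j=0): S=57.2072, (K−S)⁺=24.0928, hold=23.9342 ⇒ V=24.0928 exercise | (k=7,j=1): S=61.8164, (K−S)⁺=19.4836, hold=19.3251 ⇒ V=19.4836 exercise | (k=7,j=2): S=66.7969, (K−S)⁺=14.5031, hold=14.3446 ⇒ V=14.5031 exercise | (k=7,j=3): S=72.1786, (K−S)⁺=9.1214, hold=8.9628 ⇒ V=9.1214 exercise | (k=7,j=4): S=77.9940, (K−S)⁺=3.3060, hold=3.8542 ⇒ V=3.8542 continue | (k=7,j=5): S=84.2779, (K−S)⁺=0.0000, hold=0.7729 ⇒ V=0.7729 continue | (k=7,j=6): S=91.0681, (K−S)⁺=0.0000, hold=0.0000 ⇒ V=0.0000 continue | (k=7,j=7): S=98.4054, (K−S)⁺=0.0000, hold=0.0000 ⇒ V=0.0000 continue  boundary S*=72.1786
step 6: (k=6,j=0): S=59.4672, (K−S)⁺=21.8328, hold=21.6743 ⇒ V=21.8328 exercise | (k=6,j=1): S=64.2584, (K−S)⁺=17.0416, hold=16.8830 ⇒ V=17.0416 exercise | (k=6,j=2): S=69.4356, (K−S)⁺=11.8644, hold=11.7058 ⇒ V=11.8644 exercise | (k=6,j=3): S=75.0300, (K−S)⁺=6.2700, hold=6.3935 ⇒ V=6.3935 continue | (k=6,j=4): S=81.0751, (K−S)⁺=0.2249, hold=2.2613 ⇒ V=2.2613 continue | (k=6,j=5): S=87.6072, (K−S)⁺=0.0000, hold=0.3737 ⇒ V=0.3737 continue | (k=6,j=6): S=94.6657, (K−S)⁺=0.0000, hold=0.0000 ⇒ V=0.0000 continue  boundary S*=69.4356
step 5: (k=5,j=0): S=61.8164, (K−S)⁺=19.4836, hold=19.3251 ⇒ V=19.4836 exercise | (k=5,j=1): S=66.7969, (K−S)⁺=14.5031, hold=14.3446 ⇒ V=14.5031 exercise | (k=5,j=2): S=72.1786, (K−S)⁺=9.1214, hold=9.0263 ⇒ V=9.1214 exercise | (k=5,j=3): S=77.9940, (K−S)⁺=3.3060, hold=4.2549 ⇒ V=4.2549 continue | (k=5,j=4): S=84.2779, (K−S)⁺=0.0000, hold=1.2857 ⇒ V=1.2857 continue | (k=5,j=5): S=91.0681, (K−S)⁺=0.0000, hold=0.1807 ⇒ V=0.1807 continue  boundary S*=72.1786
step 4: (k=4,j=0): S=64.2584, (K−S)⁺=17.0416, hold=16.8830 ⇒ V=17.0416 exercise | (k=4,j=1): S=69.4356, (K−S)⁺=11.8644, hold=11.7058 ⇒ V=11.8644 exercise | (k=4,j=2): S=75.0300, (K−S)⁺=6.2700, hold=6.5997 ⇒ V=6.5997 continue | (k=4,j=3): S=81.0751, (K−S)⁺=0.2249, hold=2.7189 ⇒ V=2.7189 continue | (k=4,j=4): S=87.6072, (K−S)⁺=0.0000, hold=0.7147 ⇒ V=0.7147 continue  boundary S*=69.4356
step 3: (k=3,j=0): S=66.7969, (K−S)⁺=14.5031, hold=14.3446 ⇒ V=14.5031 exercise | (k=3,j=1): S=72.1786, (K−S)⁺=9.1214, hold=9.1324 ⇒ V=9.1324 continue | (k=3,j=2): S=77.9940, (K−S)⁺=3.3060, hold=4.5901 ⇒ V=4.5901 continue | (k=3,j=3): S=84.2779, (K−S)⁺=0.0000, hold=1.6824 ⇒ V=1.6824 continue  boundary S*=66.7969
step 2: (k=2,j=0): S=69.4356, (K−S)⁺=11.8644, hold=11.7115 ⇒ V=11.8644 exercise | (k=2,j=1): S=75.0300, (K−S)⁺=6.2700, hold=6.7775 ⇒ V=6.7775 continue | (k=2,j=2): S=81.0751, (K−S)⁺=0.2249, hold=3.0850 ⇒ V=3.0850 continue  boundary S*=69.4356
step 1: (k=1,j=0): S=72.1786, (K−S)⁺=9.1214, hold=9.2239 ⇒ V=9.2239 continue | (k=1,j=1): S=77.9940, (K−S)⁺=3.3060, hold=4.8644 ⇒ V=4.8644 continue  boundary S*=-
step 0: (k=0,j=0): S=75.0300, (K−S)⁺=6.2700, hold=6.9629 ⇒ V=6.9629 continue  boundary S*=-

price = 6.9629
boundary = - - 69.4356 66.7969 69.4356 72.1786 69.4356 72.1786 75.0300
tree:
6.9629
9.2239 4.8644
11.8644 6.7775 3.0850
14.5031 9.1324 4.5901 1.6824
17.0416 11.8644 6.5997 2.7189 0.7147
19.4836 14.5031 9.1214 4.2549 1.2857 0.1807
21.8328 17.0416 11.8644 6.3935 2.2613 0.3737 0.0000
24.0928 19.4836 14.5031 9.1214 3.8542 0.7729 0.0000 0.0000
26.2668 21.8328 17.0416 11.8644 6.2700 1.5985 0.0000 0.0000 0.0000
28.3582 24.0928 19.4836 14.5031 9.1214 3.3060 0.0000 0.0000 0.0000 0.0000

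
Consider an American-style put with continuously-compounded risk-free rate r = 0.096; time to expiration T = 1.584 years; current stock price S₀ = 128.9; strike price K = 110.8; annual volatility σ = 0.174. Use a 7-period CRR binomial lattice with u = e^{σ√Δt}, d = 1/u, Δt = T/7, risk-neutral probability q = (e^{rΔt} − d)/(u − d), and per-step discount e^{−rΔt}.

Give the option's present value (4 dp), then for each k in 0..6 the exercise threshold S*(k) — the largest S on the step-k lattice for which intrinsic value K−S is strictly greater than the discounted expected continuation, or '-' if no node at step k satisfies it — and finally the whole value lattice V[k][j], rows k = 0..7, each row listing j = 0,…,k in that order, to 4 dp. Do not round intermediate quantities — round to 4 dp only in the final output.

price = 1.2054
boundary = - - - 100.5569 92.5689 100.5569 92.5689
tree:
1.2054
2.5319 0.4071
5.1777 0.9442 0.0810
10.2431 2.1498 0.2132 0.0000
18.2311 4.7753 0.5613 0.0000 0.0000
25.5846 10.2431 1.4778 0.0000 0.0000 0.0000
32.3539 18.2311 3.8906 0.0000 0.0000 0.0000 0.0000
38.5855 25.5846 10.2431 0.0000 0.0000 0.0000 0.0000 0.0000

params: Δt=0.22629 u=1.08629 d=0.92056 q=0.61183 e^(-rΔt)=0.97851
t_7 payoffs: 38.5855 25.5846 10.2431 0.0000 0.0000 0.0000 0.0000 0.0000
t_6: node(6,0) S=78.4461 payoff=32.3539 vs cont=29.9729 → 32.3539 [stop]  node(6,1) S=92.5689 payoff=18.2311 vs cont=15.8501 → 18.2311 [stop]  node(6,2) S=109.2343 payoff=1.5657 vs cont=3.8906 → 3.8906 [wait]  node(6,3) S=128.9000 payoff=0.0000 vs cont=0.0000 → 0.0000 [wait]  node(6,4) S=152.1062 payoff=0.0000 vs cont=0.0000 → 0.0000 [wait]  node(6,5) S=179.4902 payoff=0.0000 vs cont=0.0000 → 0.0000 [wait]  node(6,6) S=211.8042 payoff=0.0000 vs cont=0.0000 → 0.0000 [wait]  ⇒ S*(6)=92.5689
t_5: node(5,0) S=85.2154 payoff=25.5846 vs cont=23.2036 → 25.5846 [stop]  node(5,1) S=100.5569 payoff=10.2431 vs cont=9.2539 → 10.2431 [stop]  node(5,2) S=118.6604 payoff=0.0000 vs cont=1.4778 → 1.4778 [wait]  node(5,3) S=140.0232 payoff=0.0000 vs cont=0.0000 → 0.0000 [wait]  node(5,4) S=165.2319 payoff=0.0000 vs cont=0.0000 → 0.0000 [wait]  node(5,5) S=194.9789 payoff=0.0000 vs cont=0.0000 → 0.0000 [wait]  ⇒ S*(5)=100.5569
t_4: node(4,0) S=92.5689 payoff=18.2311 vs cont=15.8501 → 18.2311 [stop]  node(4,1) S=109.2343 payoff=1.5657 vs cont=4.7753 → 4.7753 [wait]  node(4,2) S=128.9000 payoff=0.0000 vs cont=0.5613 → 0.5613 [wait]  node(4,3) S=152.1062 payoff=0.0000 vs cont=0.0000 → 0.0000 [wait]  node(4,4) S=179.4902 payoff=0.0000 vs cont=0.0000 → 0.0000 [wait]  ⇒ S*(4)=92.5689
t_3: node(3,0) S=100.5569 payoff=10.2431 vs cont=9.7836 → 10.2431 [stop]  node(3,1) S=118.6604 payoff=0.0000 vs cont=2.1498 → 2.1498 [wait]  node(3,2) S=140.0232 payoff=0.0000 vs cont=0.2132 → 0.2132 [wait]  node(3,3) S=165.2319 payoff=0.0000 vs cont=0.0000 → 0.0000 [wait]  ⇒ S*(3)=100.5569
t_2: node(2,0) S=109.2343 payoff=1.5657 vs cont=5.1777 → 5.1777 [wait]  node(2,1) S=128.9000 payoff=0.0000 vs cont=0.9442 → 0.9442 [wait]  node(2,2) S=152.1062 payoff=0.0000 vs cont=0.0810 → 0.0810 [wait]  ⇒ S*(2)=-
t_1: node(1,0) S=118.6604 payoff=0.0000 vs cont=2.5319 → 2.5319 [wait]  node(1,1) S=140.0232 payoff=0.0000 vs cont=0.4071 → 0.4071 [wait]  ⇒ S*(1)=-
t_0: node(0,0) S=128.9000 payoff=0.0000 vs cont=1.2054 → 1.2054 [wait]  ⇒ S*(0)=-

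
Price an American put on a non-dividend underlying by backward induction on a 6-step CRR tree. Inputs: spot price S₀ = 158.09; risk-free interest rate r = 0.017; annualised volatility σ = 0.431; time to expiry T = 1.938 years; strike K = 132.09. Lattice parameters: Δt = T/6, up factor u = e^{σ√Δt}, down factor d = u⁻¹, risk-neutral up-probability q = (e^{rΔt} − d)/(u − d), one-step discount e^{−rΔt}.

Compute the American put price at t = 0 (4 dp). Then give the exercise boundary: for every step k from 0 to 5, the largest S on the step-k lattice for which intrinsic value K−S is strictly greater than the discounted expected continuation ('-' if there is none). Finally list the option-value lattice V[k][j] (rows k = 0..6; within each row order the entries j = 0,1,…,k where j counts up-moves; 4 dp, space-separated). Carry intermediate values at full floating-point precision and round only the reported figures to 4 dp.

Δt=0.32300, u=1.27756, d=0.78274, q=0.45019, disc=e^(-rΔt)=0.99452
k=6 terminal: V=max(K-S,0) → 95.7303 72.7453 35.2303 0.0000 0.0000 0.0000 0.0000
k=5: j=0 S=46.4516 intr=85.6384 cont=84.9151 V=85.6384[EX]; j=1 S=75.8163 intr=56.2737 cont=55.5504 V=56.2737[EX]; j=2 S=123.7439 intr=8.3461 cont=19.2638 V=19.2638[hold]; j=3 S=201.9692 intr=0.0000 cont=0.0000 V=0.0000[hold]; j=4 S=329.6450 intr=0.0000 cont=0.0000 V=0.0000[hold]; j=5 S=538.0317 intr=0.0000 cont=0.0000 V=0.0000[hold]  S*(5)=75.8163
k=4: j=0 S=59.3447 intr=72.7453 cont=72.0220 V=72.7453[EX]; j=1 S=96.8597 intr=35.2303 cont=39.3952 V=39.3952[hold]; j=2 S=158.0900 intr=0.0000 cont=10.5333 V=10.5333[hold]; j=3 S=258.0274 intr=0.0000 cont=0.0000 V=0.0000[hold]; j=4 S=421.1407 intr=0.0000 cont=0.0000 V=0.0000[hold]  S*(4)=59.3447
k=3: j=0 S=75.8163 intr=56.2737 cont=57.4151 V=57.4151[hold]; j=1 S=123.7439 intr=8.3461 cont=26.2571 V=26.2571[hold]; j=2 S=201.9692 intr=0.0000 cont=5.7596 V=5.7596[hold]; j=3 S=329.6450 intr=0.0000 cont=0.0000 V=0.0000[hold]  S*(3)=-
k=2: j=0 S=96.8597 intr=35.2303 cont=43.1504 V=43.1504[hold]; j=1 S=158.0900 intr=0.0000 cont=16.9360 V=16.9360[hold]; j=2 S=258.0274 intr=0.0000 cont=3.1493 V=3.1493[hold]  S*(2)=-
k=1: j=0 S=123.7439 intr=8.3461 cont=31.1772 V=31.1772[hold]; j=1 S=201.9692 intr=0.0000 cont=10.6706 V=10.6706[hold]  S*(1)=-
k=0: j=0 S=158.0900 intr=0.0000 cont=21.8250 V=21.8250[hold]  S*(0)=-

price = 21.8250
boundary = - - - - 59.3447 75.8163
tree:
21.8250
31.1772 10.6706
43.1504 16.9360 3.1493
57.4151 26.2571 5.7596 0.0000
72.7453 39.3952 10.5333 0.0000 0.0000
85.6384 56.2737 19.2638 0.0000 0.0000 0.0000
95.7303 72.7453 35.2303 0.0000 0.0000 0.0000 0.0000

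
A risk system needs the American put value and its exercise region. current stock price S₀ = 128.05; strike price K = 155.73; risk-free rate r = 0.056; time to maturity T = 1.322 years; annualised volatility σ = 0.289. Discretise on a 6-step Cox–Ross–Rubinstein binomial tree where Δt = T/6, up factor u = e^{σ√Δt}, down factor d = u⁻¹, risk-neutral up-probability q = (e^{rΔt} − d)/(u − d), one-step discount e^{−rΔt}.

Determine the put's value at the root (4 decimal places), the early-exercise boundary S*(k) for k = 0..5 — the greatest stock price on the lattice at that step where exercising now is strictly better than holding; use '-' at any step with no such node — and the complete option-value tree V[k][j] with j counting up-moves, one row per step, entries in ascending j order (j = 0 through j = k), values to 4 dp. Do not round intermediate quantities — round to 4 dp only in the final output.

Δt=0.22033, u=1.14529, d=0.87314, q=0.51176, disc=e^(-rΔt)=0.98774
k=6 terminal: V=max(K-S,0) → 98.9896 81.3045 58.1074 27.6800 0.0000 0.0000 0.0000
k=5: j=0 S=64.9841 intr=90.7459 cont=88.8362 V=90.7459[EX]; j=1 S=85.2386 intr=70.4914 cont=68.5818 V=70.4914[EX]; j=2 S=111.8060 intr=43.9240 cont=42.0143 V=43.9240[EX]; j=3 S=146.6541 intr=9.0759 cont=13.3488 V=13.3488[hold]; j=4 S=192.3637 intr=0.0000 cont=0.0000 V=0.0000[hold]; j=5 S=252.3203 intr=0.0000 cont=0.0000 V=0.0000[hold]  S*(5)=111.8060
k=4: j=0 S=74.4255 intr=81.3045 cont=79.3948 V=81.3045[EX]; j=1 S=97.6226 intr=58.1074 cont=56.1977 V=58.1074[EX]; j=2 S=128.0500 intr=27.6800 cont=27.9302 V=27.9302[hold]; j=3 S=167.9611 intr=0.0000 cont=6.4375 V=6.4375[hold]; j=4 S=220.3117 intr=0.0000 cont=0.0000 V=0.0000[hold]  S*(4)=97.6226
k=3: j=0 S=85.2386 intr=70.4914 cont=68.5818 V=70.4914[EX]; j=1 S=111.8060 intr=43.9240 cont=42.1408 V=43.9240[EX]; j=2 S=146.6541 intr=9.0759 cont=16.7235 V=16.7235[hold]; j=3 S=192.3637 intr=0.0000 cont=3.1045 V=3.1045[hold]  S*(3)=111.8060
k=2: j=0 S=97.6226 intr=58.1074 cont=56.1977 V=58.1074[EX]; j=1 S=128.0500 intr=27.6800 cont=29.6360 V=29.6360[hold]; j=2 S=167.9611 intr=0.0000 cont=9.6343 V=9.6343[hold]  S*(2)=97.6226
k=1: j=0 S=111.8060 intr=43.9240 cont=43.0030 V=43.9240[EX]; j=1 S=146.6541 intr=9.0759 cont=19.1621 V=19.1621[hold]  S*(1)=111.8060
k=0: j=0 S=128.0500 intr=27.6800 cont=30.8687 V=30.8687[hold]  S*(0)=-

price = 30.8687
boundary = - 111.8060 97.6226 111.8060 97.6226 111.8060
tree:
30.8687
43.9240 19.1621
58.1074 29.6360 9.6343
70.4914 43.9240 16.7235 3.1045
81.3045 58.1074 27.9302 6.4375 0.0000
90.7459 70.4914 43.9240 13.3488 0.0000 0.0000
98.9896 81.3045 58.1074 27.6800 0.0000 0.0000 0.0000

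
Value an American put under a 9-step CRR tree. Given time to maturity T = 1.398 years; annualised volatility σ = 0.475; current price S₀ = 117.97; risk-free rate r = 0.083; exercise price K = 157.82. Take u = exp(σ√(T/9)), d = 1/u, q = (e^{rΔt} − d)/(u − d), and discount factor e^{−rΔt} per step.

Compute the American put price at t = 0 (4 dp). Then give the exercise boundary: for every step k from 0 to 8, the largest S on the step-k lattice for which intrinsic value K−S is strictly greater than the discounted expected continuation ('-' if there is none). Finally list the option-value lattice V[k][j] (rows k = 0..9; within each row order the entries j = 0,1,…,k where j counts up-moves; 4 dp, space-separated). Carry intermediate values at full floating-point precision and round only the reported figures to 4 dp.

price = 46.4781
boundary = - - 81.1268 97.8291 81.1268 97.8291 81.1268 97.8291 117.9700
tree:
46.4781
60.5298 32.9592
76.6932 45.1675 21.0165
90.5439 59.9909 30.8034 11.2987
102.0299 76.6932 43.7787 17.9979 4.5647
111.5549 90.5439 59.9909 27.9193 8.0586 1.0174
119.4537 102.0299 76.6932 41.8622 14.0210 2.0120 0.0000
126.0040 111.5549 90.5439 59.9909 23.9394 3.9790 0.0000 0.0000
131.4359 119.4537 102.0299 76.6932 39.8500 7.8692 0.0000 0.0000 0.0000
135.9405 126.0040 111.5549 90.5439 59.9909 15.5625 0.0000 0.0000 0.0000 0.0000

Δt=0.15533  u=1.20588  d=0.82927  q=0.48779  discount=0.98719
step 9 (expiry): payoffs max(K−S,0) = 135.9405 126.0040 111.5549 90.5439 59.9909 15.5625 0.0000 0.0000 0.0000 0.0000
step 8: (k=8,j=0): S=26.3841, (K−S)⁺=131.4359, hold=129.4143 ⇒ V=131.4359 exercise | (k=8,j=1): S=38.3663, (K−S)⁺=119.4537, hold=117.4321 ⇒ V=119.4537 exercise | (k=8,j=2): S=55.7901, (K−S)⁺=102.0299, hold=100.0083 ⇒ V=102.0299 exercise | (k=8,j=3): S=81.1268, (K−S)⁺=76.6932, hold=74.6716 ⇒ V=76.6932 exercise | (k=8,j=4): S=117.9700, (K−S)⁺=39.8500, hold=37.8283 ⇒ V=39.8500 exercise | (k=8,j=5): S=171.5454, (K−S)⁺=0.0000, hold=7.8692 ⇒ V=7.8692 continue | (k=8,j=6): S=249.4516, (K−S)⁺=0.0000, hold=0.0000 ⇒ V=0.0000 continue | (k=8,j=7): S=362.7386, (K−S)⁺=0.0000, hold=0.0000 ⇒ V=0.0000 continue | (k=8,j=8): S=527.4740, (K−S)⁺=0.0000, hold=0.0000 ⇒ V=0.0000 continue  boundary S*=117.9700
step 7: (k=7,j=0): S=31.8160, (K−S)⁺=126.0040, hold=123.9823 ⇒ V=126.0040 exercise | (k=7,j=1): S=46.2651, (K−S)⁺=111.5549, hold=109.5333 ⇒ V=111.5549 exercise | (k=7,j=2): S=67.2761, (K−S)⁺=90.5439, hold=88.5223 ⇒ V=90.5439 exercise | (k=7,j=3): S=97.8291, (K−S)⁺=59.9909, hold=57.9693 ⇒ V=59.9909 exercise | (k=7,j=4): S=142.2575, (K−S)⁺=15.5625, hold=23.9394 ⇒ V=23.9394 continue | (k=7,j=5): S=206.8629, (K−S)⁺=0.0000, hold=3.9790 ⇒ V=3.9790 continue | (k=7,j=6): S=300.8084, (K−S)⁺=0.0000, hold=0.0000 ⇒ V=0.0000 continue | (k=7,j=7): S=437.4188, (K−S)⁺=0.0000, hold=0.0000 ⇒ V=0.0000 continue  boundary S*=97.8291
step 6: (k=6,j=0): S=38.3663, (K−S)⁺=119.4537, hold=117.4321 ⇒ V=119.4537 exercise | (k=6,j=1): S=55.7901, (K−S)⁺=102.0299, hold=100.0083 ⇒ V=102.0299 exercise | (k=6,j=2): S=81.1268, (K−S)⁺=76.6932, hold=74.6716 ⇒ V=76.6932 exercise | (k=6,j=3): S=117.9700, (K−S)⁺=39.8500, hold=41.8622 ⇒ V=41.8622 continue | (k=6,j=4): S=171.5454, (K−S)⁺=0.0000, hold=14.0210 ⇒ V=14.0210 continue | (k=6,j=5): S=249.4516, (K−S)⁺=0.0000, hold=2.0120 ⇒ V=2.0120 continue | (k=6,j=6): S=362.7386, (K−S)⁺=0.0000, hold=0.0000 ⇒ V=0.0000 continue  boundary S*=81.1268
step 5: (k=5,j=0): S=46.2651, (K−S)⁺=111.5549, hold=109.5333 ⇒ V=111.5549 exercise | (k=5,j=1): S=67.2761, (K−S)⁺=90.5439, hold=88.5223 ⇒ V=90.5439 exercise | (k=5,j=2): S=97.8291, (K−S)⁺=59.9909, hold=58.9382 ⇒ V=59.9909 exercise | (k=5,j=3): S=142.2575, (K−S)⁺=15.5625, hold=27.9193 ⇒ V=27.9193 continue | (k=5,j=4): S=206.8629, (K−S)⁺=0.0000, hold=8.0586 ⇒ V=8.0586 continue | (k=5,j=5): S=300.8084, (K−S)⁺=0.0000, hold=1.0174 ⇒ V=1.0174 continue  boundary S*=97.8291
step 4: (k=4,j=0): S=55.7901, (K−S)⁺=102.0299, hold=100.0083 ⇒ V=102.0299 exercise | (k=4,j=1): S=81.1268, (K−S)⁺=76.6932, hold=74.6716 ⇒ V=76.6932 exercise | (k=4,j=2): S=117.9700, (K−S)⁺=39.8500, hold=43.7787 ⇒ V=43.7787 continue | (k=4,j=3): S=171.5454, (K−S)⁺=0.0000, hold=17.9979 ⇒ V=17.9979 continue | (k=4,j=4): S=249.4516, (K−S)⁺=0.0000, hold=4.5647 ⇒ V=4.5647 continue  boundary S*=81.1268
step 3: (k=3,j=0): S=67.2761, (K−S)⁺=90.5439, hold=88.5223 ⇒ V=90.5439 exercise | (k=3,j=1): S=97.8291, (K−S)⁺=59.9909, hold=59.8611 ⇒ V=59.9909 exercise | (k=3,j=2): S=142.2575, (K−S)⁺=15.5625, hold=30.8034 ⇒ V=30.8034 continue | (k=3,j=3): S=206.8629, (K−S)⁺=0.0000, hold=11.2987 ⇒ V=11.2987 continue  boundary S*=97.8291
step 2: (k=2,j=0): S=81.1268, (K−S)⁺=76.6932, hold=74.6716 ⇒ V=76.6932 exercise | (k=2,j=1): S=117.9700, (K−S)⁺=39.8500, hold=45.1675 ⇒ V=45.1675 continue | (k=2,j=2): S=171.5454, (K−S)⁺=0.0000, hold=21.0165 ⇒ V=21.0165 continue  boundary S*=81.1268
step 1: (k=1,j=0): S=97.8291, (K−S)⁺=59.9909, hold=60.5298 ⇒ V=60.5298 continue | (k=1,j=1): S=142.2575, (K−S)⁺=15.5625, hold=32.9592 ⇒ V=32.9592 continue  boundary S*=-
step 0: (k=0,j=0): S=117.9700, (K−S)⁺=39.8500, hold=46.4781 ⇒ V=46.4781 continue  boundary S*=-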